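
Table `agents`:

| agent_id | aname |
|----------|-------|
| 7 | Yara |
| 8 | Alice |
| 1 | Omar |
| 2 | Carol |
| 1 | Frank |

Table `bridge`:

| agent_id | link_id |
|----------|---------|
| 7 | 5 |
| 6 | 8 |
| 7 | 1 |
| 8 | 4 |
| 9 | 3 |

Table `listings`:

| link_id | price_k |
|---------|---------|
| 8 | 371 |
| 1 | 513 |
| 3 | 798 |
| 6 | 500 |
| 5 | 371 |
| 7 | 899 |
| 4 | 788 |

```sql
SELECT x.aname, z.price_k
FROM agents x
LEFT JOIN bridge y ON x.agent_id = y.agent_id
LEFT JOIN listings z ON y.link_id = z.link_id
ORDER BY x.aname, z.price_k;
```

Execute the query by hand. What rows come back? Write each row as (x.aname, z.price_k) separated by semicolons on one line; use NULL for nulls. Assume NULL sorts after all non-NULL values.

Joins associate left-to-right: agents LEFT JOIN bridge on agent_id gives 6 intermediate row(s).
Then LEFT JOIN `listings z` on link_id: each of those 6 rows is kept; rows whose y.link_id has no match in z get NULL for z's columns.

(Alice, 788); (Carol, NULL); (Frank, NULL); (Omar, NULL); (Yara, 371); (Yara, 513)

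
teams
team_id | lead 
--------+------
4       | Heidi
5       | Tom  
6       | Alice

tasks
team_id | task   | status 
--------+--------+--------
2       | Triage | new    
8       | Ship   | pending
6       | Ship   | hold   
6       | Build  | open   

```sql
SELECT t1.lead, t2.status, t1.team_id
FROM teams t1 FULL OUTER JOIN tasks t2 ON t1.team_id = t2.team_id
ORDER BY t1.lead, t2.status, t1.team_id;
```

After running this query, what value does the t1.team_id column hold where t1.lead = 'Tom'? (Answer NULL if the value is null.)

5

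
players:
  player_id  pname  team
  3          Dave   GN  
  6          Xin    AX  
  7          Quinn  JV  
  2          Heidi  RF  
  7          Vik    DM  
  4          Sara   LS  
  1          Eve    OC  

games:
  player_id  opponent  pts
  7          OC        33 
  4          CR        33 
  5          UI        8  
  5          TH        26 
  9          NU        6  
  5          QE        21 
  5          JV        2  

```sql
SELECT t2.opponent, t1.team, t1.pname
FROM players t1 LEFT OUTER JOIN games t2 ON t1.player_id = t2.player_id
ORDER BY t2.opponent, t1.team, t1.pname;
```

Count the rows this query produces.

LEFT JOIN keeps every row from `players`; unmatched rows get NULL for `games`'s columns.
Matching on t1.player_id = t2.player_id.
Matched pairs: 3; unmatched t1 rows kept: 4.
Total: 3 matched + 4 padded = 7 rows.

7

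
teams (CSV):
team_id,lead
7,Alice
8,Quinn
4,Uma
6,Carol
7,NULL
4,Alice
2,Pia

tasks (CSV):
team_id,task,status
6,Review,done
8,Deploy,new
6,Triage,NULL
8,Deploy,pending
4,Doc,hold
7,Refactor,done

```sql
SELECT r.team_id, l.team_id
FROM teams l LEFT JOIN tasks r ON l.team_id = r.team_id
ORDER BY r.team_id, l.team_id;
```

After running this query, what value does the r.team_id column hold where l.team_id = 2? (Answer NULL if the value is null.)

NULL

LEFT JOIN keeps every row from `teams`; unmatched rows get NULL for `tasks`'s columns.
Matching on l.team_id = r.team_id.
- l[0] team_id=7 → 1 match(es) in r → 1 row(s).
- l[1] team_id=8 → 2 match(es) in r → 2 row(s).
- l[2] team_id=4 → 1 match(es) in r → 1 row(s).
- l[3] team_id=6 → 2 match(es) in r → 2 row(s).
- l[4] team_id=7 → 1 match(es) in r → 1 row(s).
- l[5] team_id=4 → 1 match(es) in r → 1 row(s).
- l[6] team_id=2 → no match; kept with NULLs on the r side.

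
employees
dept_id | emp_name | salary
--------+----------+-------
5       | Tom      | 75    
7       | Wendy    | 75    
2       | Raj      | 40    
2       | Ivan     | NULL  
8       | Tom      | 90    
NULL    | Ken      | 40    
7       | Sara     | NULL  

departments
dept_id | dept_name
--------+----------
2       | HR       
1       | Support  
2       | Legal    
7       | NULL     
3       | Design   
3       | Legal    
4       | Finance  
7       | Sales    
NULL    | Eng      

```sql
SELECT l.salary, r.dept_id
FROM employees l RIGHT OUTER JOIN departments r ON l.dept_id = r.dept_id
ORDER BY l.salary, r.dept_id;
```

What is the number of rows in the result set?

RIGHT JOIN keeps every row from `departments`; unmatched rows get NULL for `employees`'s columns.
Matching on l.dept_id = r.dept_id. A NULL in a compared column never satisfies the condition.
- l row (dept_id=5): no match.
- l row (dept_id=7): matches 2 r row(s) → 2 output row(s).
- l row (dept_id=2): matches 2 r row(s) → 2 output row(s).
- l row (dept_id=2): matches 2 r row(s) → 2 output row(s).
- l row (dept_id=8): no match.
- l row (dept_id=NULL): no match.
- l row (dept_id=7): matches 2 r row(s) → 2 output row(s).
- 5 row(s) from r found no l partner → padded with NULL.
Total: 8 matched + 5 padded = 13 rows.

13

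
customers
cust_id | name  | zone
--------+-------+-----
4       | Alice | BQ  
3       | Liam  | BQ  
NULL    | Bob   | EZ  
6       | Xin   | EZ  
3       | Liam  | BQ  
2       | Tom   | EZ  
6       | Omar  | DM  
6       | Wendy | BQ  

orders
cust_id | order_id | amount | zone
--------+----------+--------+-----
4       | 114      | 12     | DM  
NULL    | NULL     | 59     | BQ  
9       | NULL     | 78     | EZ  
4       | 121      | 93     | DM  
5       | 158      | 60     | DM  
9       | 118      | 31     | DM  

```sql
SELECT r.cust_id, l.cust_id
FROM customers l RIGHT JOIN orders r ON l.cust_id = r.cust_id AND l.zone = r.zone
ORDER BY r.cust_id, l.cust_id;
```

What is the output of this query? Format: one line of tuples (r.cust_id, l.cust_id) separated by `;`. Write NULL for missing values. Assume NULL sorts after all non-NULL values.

(4, NULL); (4, NULL); (5, NULL); (9, NULL); (9, NULL); (NULL, NULL)

RIGHT JOIN keeps every row from `orders`; unmatched rows get NULL for `customers`'s columns.
Matching on l.cust_id = r.cust_id AND l.zone = r.zone. A NULL in a compared column never satisfies the condition.
- l[0] cust_id=4, zone=BQ → no match.
- l[1] cust_id=3, zone=BQ → no match.
- l[2] cust_id=NULL, zone=EZ → no match.
- l[3] cust_id=6, zone=EZ → no match.
- l[4] cust_id=3, zone=BQ → no match.
- l[5] cust_id=2, zone=EZ → no match.
- l[6] cust_id=6, zone=DM → no match.
- l[7] cust_id=6, zone=BQ → no match.
- 6 r row(s) had no l match → kept, l columns NULL.
After projecting and ordering:
r.cust_id | l.cust_id
4 | NULL
4 | NULL
5 | NULL
9 | NULL
9 | NULL
NULL | NULL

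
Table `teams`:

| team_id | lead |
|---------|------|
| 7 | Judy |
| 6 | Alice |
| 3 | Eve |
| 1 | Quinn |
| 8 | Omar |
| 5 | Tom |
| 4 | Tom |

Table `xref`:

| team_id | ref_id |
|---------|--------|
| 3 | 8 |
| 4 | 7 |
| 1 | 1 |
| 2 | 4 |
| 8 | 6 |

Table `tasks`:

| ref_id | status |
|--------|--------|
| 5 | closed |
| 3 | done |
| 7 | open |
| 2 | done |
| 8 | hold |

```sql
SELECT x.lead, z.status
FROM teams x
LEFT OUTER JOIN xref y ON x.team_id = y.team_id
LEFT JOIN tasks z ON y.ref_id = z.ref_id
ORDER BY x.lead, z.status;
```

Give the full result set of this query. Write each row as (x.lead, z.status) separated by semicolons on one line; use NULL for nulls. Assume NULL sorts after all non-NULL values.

Joins associate left-to-right: teams LEFT JOIN xref on team_id gives 7 intermediate row(s).
Then LEFT JOIN `tasks z` on ref_id: each of those 7 rows is kept; rows whose y.ref_id has no match in z get NULL for z's columns.

(Alice, NULL); (Eve, hold); (Judy, NULL); (Omar, NULL); (Quinn, NULL); (Tom, open); (Tom, NULL)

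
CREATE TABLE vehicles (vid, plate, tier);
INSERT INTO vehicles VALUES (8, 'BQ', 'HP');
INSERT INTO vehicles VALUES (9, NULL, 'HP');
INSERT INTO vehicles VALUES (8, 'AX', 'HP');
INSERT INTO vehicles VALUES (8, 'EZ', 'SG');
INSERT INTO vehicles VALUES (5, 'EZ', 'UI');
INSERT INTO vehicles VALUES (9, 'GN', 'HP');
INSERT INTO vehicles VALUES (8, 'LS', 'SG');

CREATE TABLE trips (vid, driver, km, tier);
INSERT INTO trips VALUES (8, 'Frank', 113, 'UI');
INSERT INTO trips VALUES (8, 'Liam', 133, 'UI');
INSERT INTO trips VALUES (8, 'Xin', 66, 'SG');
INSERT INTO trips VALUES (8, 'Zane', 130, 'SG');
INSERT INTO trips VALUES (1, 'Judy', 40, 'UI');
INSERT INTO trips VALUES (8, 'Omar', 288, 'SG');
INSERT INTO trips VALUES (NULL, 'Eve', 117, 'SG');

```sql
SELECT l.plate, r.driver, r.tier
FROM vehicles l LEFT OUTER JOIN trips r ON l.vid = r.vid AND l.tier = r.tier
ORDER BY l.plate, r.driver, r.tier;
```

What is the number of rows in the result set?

11

LEFT JOIN keeps every row from `vehicles`; unmatched rows get NULL for `trips`'s columns.
Matching on l.vid = r.vid AND l.tier = r.tier. A NULL in a compared column never satisfies the condition.
Matched pairs: 6; unmatched l rows kept: 5.
Total: 6 matched + 5 padded = 11 rows.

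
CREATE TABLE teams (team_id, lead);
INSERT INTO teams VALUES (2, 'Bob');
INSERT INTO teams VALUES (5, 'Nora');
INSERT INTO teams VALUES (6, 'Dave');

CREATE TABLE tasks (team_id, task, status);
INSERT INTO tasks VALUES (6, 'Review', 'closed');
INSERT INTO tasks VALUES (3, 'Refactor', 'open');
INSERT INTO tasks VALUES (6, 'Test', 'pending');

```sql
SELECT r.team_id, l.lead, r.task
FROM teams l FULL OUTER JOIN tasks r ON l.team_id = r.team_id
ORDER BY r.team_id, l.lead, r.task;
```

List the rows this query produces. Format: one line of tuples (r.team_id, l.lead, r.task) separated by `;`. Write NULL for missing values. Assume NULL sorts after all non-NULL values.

(3, NULL, Refactor); (6, Dave, Review); (6, Dave, Test); (NULL, Bob, NULL); (NULL, Nora, NULL)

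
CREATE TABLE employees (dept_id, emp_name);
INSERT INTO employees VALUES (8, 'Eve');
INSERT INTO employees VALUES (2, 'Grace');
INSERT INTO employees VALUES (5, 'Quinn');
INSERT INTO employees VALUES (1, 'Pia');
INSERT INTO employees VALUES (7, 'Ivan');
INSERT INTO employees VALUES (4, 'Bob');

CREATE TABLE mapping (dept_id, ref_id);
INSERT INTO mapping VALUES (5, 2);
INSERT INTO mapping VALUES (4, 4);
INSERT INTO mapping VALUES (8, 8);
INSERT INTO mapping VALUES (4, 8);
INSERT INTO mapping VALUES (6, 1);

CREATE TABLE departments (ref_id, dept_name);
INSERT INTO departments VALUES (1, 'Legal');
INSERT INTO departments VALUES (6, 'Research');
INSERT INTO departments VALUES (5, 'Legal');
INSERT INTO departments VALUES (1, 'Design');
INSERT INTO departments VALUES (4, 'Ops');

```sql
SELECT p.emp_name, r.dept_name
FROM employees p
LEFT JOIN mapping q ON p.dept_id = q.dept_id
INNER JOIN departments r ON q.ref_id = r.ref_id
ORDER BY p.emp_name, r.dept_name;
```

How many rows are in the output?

1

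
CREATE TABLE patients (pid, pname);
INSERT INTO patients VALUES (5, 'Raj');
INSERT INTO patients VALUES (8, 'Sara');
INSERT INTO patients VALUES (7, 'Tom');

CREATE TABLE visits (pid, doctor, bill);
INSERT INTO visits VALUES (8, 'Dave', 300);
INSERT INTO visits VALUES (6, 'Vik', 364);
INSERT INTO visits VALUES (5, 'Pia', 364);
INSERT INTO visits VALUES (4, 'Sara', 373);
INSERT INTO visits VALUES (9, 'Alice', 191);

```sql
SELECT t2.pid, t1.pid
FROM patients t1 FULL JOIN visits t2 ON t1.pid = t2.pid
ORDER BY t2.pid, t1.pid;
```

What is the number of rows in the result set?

FULL OUTER JOIN keeps every row from both sides; unmatched rows get NULL for the other side's columns.
Matching on t1.pid = t2.pid.
- t1[0] pid=5 → 1 match(es) in t2 → 1 row(s).
- t1[1] pid=8 → 1 match(es) in t2 → 1 row(s).
- t1[2] pid=7 → no match; kept with NULLs on the t2 side.
- 3 t2 row(s) had no t1 match → kept, t1 columns NULL.
Total: 2 matched + 4 padded = 6 rows.

6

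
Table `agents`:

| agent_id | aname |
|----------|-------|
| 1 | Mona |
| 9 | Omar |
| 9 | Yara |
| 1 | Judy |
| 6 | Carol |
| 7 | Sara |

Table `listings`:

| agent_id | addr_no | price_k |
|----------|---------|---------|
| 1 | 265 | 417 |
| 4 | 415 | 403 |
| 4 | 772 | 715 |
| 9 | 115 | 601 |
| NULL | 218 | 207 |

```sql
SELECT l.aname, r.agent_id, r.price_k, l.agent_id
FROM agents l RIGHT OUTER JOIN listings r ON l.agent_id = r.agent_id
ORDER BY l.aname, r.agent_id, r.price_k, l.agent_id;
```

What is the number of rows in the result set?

7

RIGHT JOIN keeps every row from `listings`; unmatched rows get NULL for `agents`'s columns.
Matching on l.agent_id = r.agent_id. A NULL in a compared column never satisfies the condition.
- l (agent_id=1) pairs with 1 row(s) of r.
- l (agent_id=9) pairs with 1 row(s) of r.
- l (agent_id=9) pairs with 1 row(s) of r.
- l (agent_id=1) pairs with 1 row(s) of r.
- l (agent_id=6) has no partner in r.
- l (agent_id=7) has no partner in r.
- 3 row(s) from r found no l partner → padded with NULL.
Total: 4 matched + 3 padded = 7 rows.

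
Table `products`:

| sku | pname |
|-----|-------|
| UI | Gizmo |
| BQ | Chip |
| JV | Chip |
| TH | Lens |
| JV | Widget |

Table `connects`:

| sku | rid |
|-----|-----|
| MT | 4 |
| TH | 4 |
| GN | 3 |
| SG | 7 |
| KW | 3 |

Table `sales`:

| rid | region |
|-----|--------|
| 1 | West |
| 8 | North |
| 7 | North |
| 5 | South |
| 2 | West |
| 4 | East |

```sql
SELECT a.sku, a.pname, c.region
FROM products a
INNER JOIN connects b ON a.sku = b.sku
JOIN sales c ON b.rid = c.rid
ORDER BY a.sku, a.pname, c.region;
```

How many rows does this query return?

Evaluate left to right. First `products a INNER JOIN connects b` on sku: 1 row(s).
Then INNER JOIN `sales c` on rid: keep only rows whose b.rid appears in c.
Result: 1 row(s).

1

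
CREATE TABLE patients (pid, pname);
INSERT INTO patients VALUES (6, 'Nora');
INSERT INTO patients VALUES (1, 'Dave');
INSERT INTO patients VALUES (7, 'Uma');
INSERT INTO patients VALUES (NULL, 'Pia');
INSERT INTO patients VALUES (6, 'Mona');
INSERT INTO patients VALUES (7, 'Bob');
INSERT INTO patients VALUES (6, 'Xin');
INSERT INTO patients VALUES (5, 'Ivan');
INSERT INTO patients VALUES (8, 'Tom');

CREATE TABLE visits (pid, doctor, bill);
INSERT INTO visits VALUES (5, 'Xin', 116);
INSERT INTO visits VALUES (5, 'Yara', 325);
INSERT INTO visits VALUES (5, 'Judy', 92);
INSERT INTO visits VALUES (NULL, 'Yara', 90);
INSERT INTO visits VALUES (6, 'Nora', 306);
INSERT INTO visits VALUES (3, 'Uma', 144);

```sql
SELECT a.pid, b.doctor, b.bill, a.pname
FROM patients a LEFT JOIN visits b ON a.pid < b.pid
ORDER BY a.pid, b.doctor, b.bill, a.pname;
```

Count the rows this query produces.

13

LEFT JOIN keeps every row from `patients`; unmatched rows get NULL for `visits`'s columns.
Matching on a.pid < b.pid. A NULL in a compared column never satisfies the condition.
- a row (pid=6): no match → kept, b columns NULL.
- a row (pid=1): matches 5 b row(s) → 5 output row(s).
- a row (pid=7): no match → kept, b columns NULL.
- a row (pid=NULL): no match → kept, b columns NULL.
- a row (pid=6): no match → kept, b columns NULL.
- a row (pid=7): no match → kept, b columns NULL.
- a row (pid=6): no match → kept, b columns NULL.
- a row (pid=5): matches 1 b row(s) → 1 output row(s).
- a row (pid=8): no match → kept, b columns NULL.
Total: 6 matched + 7 padded = 13 rows.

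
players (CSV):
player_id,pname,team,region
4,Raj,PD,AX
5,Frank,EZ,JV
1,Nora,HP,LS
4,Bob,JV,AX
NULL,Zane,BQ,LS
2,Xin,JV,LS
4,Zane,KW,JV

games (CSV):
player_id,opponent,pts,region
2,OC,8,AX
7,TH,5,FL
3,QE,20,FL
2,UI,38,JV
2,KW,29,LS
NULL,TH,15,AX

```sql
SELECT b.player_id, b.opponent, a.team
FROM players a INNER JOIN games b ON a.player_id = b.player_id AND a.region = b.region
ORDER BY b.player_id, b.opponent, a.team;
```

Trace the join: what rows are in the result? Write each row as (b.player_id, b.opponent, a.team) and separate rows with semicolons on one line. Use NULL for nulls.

INNER JOIN keeps only pairs where the ON condition holds.
Matching on a.player_id = b.player_id AND a.region = b.region. A NULL in a compared column never satisfies the condition.
- a row (player_id=4, region=AX): no match → dropped.
- a row (player_id=5, region=JV): no match → dropped.
- a row (player_id=1, region=LS): no match → dropped.
- a row (player_id=4, region=AX): no match → dropped.
- a row (player_id=NULL, region=LS): no match → dropped.
- a row (player_id=2, region=LS): matches 1 b row(s) → 1 output row(s).
- a row (player_id=4, region=JV): no match → dropped.
After projecting and ordering:
b.player_id | b.opponent | a.team
2 | KW | JV

(2, KW, JV)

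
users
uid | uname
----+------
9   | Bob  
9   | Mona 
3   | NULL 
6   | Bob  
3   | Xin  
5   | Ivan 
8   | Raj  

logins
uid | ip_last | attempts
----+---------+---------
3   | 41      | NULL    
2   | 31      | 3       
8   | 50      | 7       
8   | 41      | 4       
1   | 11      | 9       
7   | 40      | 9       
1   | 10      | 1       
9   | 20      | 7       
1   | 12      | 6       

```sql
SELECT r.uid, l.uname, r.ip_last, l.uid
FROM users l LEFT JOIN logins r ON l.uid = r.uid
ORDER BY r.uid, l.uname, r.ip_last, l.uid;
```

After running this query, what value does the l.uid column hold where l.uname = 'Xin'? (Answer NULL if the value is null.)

LEFT JOIN keeps every row from `users`; unmatched rows get NULL for `logins`'s columns.
Matching on l.uid = r.uid.
- l (uid=9) pairs with 1 row(s) of r.
- l (uid=9) pairs with 1 row(s) of r.
- l (uid=3) pairs with 1 row(s) of r.
- l (uid=6) has no partner → padded with NULL.
- l (uid=3) pairs with 1 row(s) of r.
- l (uid=5) has no partner → padded with NULL.
- l (uid=8) pairs with 2 row(s) of r.

3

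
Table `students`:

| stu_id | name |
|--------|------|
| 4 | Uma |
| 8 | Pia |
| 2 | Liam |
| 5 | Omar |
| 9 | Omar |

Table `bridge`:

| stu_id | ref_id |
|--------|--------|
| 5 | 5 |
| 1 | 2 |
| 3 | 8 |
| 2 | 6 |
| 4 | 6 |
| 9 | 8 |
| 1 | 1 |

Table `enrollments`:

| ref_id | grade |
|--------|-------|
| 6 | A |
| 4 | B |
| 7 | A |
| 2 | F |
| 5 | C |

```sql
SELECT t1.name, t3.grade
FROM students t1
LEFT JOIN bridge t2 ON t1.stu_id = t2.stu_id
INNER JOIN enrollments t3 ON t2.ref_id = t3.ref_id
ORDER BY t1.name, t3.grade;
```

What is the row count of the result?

Step 1 — t1 LEFT JOIN t2 on stu_id → 5 row(s).
Then INNER JOIN `enrollments t3` on ref_id: keep only rows whose t2.ref_id appears in t3.
Result: 3 row(s).

3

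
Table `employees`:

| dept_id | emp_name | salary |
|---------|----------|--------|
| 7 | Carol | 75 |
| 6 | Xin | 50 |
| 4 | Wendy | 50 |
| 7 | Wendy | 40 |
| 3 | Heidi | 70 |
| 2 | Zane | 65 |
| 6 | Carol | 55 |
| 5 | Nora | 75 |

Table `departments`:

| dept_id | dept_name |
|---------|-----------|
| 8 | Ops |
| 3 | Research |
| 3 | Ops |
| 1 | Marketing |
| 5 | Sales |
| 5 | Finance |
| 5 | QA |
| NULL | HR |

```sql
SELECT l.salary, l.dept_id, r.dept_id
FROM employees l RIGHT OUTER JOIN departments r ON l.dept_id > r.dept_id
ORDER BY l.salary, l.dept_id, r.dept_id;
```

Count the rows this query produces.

34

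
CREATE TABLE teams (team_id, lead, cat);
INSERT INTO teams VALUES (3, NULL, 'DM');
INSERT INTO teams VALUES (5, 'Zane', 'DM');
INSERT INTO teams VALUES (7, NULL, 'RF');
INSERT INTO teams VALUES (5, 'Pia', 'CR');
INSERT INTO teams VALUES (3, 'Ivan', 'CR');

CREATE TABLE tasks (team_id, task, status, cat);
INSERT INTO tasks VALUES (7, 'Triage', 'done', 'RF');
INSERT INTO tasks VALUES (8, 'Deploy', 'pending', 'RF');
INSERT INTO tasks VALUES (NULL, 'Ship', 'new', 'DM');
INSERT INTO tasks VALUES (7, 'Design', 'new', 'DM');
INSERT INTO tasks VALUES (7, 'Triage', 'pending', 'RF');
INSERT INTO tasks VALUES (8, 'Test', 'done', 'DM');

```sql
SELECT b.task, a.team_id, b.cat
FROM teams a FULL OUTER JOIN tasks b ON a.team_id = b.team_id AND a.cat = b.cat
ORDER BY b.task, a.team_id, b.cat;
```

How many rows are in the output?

10

FULL OUTER JOIN keeps every row from both sides; unmatched rows get NULL for the other side's columns.
Matching on a.team_id = b.team_id AND a.cat = b.cat. A NULL in a compared column never satisfies the condition.
- team_id=3, cat=DM: no b row matches, row kept with b columns NULL.
- team_id=5, cat=DM: no b row matches, row kept with b columns NULL.
- team_id=7, cat=RF: 2 matching b row(s), so 2 row(s) emitted.
- team_id=5, cat=CR: no b row matches, row kept with b columns NULL.
- team_id=3, cat=CR: no b row matches, row kept with b columns NULL.
- plus 4 unmatched b row(s), each kept with NULL a columns.
Total: 2 matched + 8 padded = 10 rows.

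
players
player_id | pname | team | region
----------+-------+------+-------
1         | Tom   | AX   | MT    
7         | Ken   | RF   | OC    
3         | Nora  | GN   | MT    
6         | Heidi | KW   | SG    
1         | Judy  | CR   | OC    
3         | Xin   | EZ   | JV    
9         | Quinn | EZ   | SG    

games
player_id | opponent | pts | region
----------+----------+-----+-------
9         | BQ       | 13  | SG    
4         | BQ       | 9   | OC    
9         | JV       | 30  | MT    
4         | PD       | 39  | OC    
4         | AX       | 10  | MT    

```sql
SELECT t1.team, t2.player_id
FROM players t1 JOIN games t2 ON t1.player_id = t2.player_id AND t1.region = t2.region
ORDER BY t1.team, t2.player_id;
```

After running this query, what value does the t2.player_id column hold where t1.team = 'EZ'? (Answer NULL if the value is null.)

INNER JOIN keeps only pairs where the ON condition holds.
Matching on t1.player_id = t2.player_id AND t1.region = t2.region.
Matched pairs: 1.

9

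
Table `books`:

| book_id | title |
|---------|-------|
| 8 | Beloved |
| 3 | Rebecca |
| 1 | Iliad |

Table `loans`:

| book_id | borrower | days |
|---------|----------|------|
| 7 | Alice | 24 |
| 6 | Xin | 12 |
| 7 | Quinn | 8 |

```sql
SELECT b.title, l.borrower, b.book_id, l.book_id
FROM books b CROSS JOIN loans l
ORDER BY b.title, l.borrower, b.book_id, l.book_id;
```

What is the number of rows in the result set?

9

CROSS JOIN pairs every row of `books` with every row of `loans`: 3 × 3 = 9 rows.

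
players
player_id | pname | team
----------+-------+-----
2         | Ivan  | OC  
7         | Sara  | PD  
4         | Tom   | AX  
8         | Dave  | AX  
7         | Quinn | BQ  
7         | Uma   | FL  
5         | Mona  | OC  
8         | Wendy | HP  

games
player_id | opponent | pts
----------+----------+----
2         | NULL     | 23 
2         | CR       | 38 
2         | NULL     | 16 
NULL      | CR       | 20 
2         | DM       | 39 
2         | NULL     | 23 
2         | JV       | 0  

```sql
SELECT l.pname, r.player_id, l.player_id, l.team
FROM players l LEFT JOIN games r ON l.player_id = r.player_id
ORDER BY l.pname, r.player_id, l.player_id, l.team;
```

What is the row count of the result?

LEFT JOIN keeps every row from `players`; unmatched rows get NULL for `games`'s columns.
Matching on l.player_id = r.player_id. A NULL in a compared column never satisfies the condition.
Matched pairs: 6; unmatched l rows kept: 7.
Total: 6 matched + 7 padded = 13 rows.

13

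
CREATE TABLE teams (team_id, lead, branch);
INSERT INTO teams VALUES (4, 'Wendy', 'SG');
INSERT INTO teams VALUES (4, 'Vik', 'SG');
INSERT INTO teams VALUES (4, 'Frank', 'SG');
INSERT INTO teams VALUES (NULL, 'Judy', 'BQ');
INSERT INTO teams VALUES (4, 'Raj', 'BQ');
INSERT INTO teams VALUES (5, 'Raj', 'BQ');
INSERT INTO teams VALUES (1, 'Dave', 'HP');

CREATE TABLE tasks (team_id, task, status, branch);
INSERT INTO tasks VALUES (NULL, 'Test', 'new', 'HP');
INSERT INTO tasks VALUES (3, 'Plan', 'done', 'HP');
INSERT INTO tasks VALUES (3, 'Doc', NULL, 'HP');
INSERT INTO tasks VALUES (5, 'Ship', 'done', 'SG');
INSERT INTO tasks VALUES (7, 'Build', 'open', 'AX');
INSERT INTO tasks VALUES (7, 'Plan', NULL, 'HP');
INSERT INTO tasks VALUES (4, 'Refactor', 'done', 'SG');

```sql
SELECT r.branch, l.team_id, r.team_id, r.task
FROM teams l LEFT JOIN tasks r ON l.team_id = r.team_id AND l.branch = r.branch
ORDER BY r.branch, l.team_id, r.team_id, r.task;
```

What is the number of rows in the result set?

7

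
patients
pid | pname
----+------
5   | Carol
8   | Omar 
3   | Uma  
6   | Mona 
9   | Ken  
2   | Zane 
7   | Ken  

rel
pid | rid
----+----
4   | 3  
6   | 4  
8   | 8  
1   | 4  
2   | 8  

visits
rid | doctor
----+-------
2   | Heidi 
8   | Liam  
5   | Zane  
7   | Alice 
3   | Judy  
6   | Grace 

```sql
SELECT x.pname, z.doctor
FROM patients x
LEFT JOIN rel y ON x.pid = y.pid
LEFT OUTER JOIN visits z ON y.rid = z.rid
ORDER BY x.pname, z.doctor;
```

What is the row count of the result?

Evaluate left to right. First `patients x LEFT JOIN rel y` on pid: 7 row(s).
Then LEFT JOIN `visits z` on rid: each of those 7 rows is kept; rows whose y.rid has no match in z get NULL for z's columns.
Result: 7 row(s).

7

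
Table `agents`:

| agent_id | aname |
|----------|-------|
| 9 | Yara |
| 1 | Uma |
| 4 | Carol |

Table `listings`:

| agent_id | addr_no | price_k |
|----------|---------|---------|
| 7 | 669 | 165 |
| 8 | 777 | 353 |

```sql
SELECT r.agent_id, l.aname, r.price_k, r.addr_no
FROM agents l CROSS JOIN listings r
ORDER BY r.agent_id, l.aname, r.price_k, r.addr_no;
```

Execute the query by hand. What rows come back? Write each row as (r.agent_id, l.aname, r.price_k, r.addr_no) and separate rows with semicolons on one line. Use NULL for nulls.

(7, Carol, 165, 669); (7, Uma, 165, 669); (7, Yara, 165, 669); (8, Carol, 353, 777); (8, Uma, 353, 777); (8, Yara, 353, 777)

CROSS JOIN pairs every row of `agents` with every row of `listings`: 3 × 2 = 6 rows.
After projecting and ordering:
r.agent_id | l.aname | r.price_k | r.addr_no
7 | Carol | 165 | 669
7 | Uma | 165 | 669
7 | Yara | 165 | 669
8 | Carol | 353 | 777
8 | Uma | 353 | 777
8 | Yara | 353 | 777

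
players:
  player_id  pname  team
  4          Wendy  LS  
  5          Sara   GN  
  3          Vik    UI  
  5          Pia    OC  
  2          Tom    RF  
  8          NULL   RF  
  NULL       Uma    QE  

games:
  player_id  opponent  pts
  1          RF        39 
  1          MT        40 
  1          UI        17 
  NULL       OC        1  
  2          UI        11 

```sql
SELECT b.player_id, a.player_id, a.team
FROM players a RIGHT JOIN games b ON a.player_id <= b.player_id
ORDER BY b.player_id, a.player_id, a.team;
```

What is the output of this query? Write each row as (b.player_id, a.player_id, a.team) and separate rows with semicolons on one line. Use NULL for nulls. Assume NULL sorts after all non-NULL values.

RIGHT JOIN keeps every row from `games`; unmatched rows get NULL for `players`'s columns.
Matching on a.player_id <= b.player_id. A NULL in a compared column never satisfies the condition.
- player_id=4: no matching b row.
- player_id=5: no matching b row.
- player_id=3: no matching b row.
- player_id=5: no matching b row.
- player_id=2: 1 matching b row(s), so 1 row(s) emitted.
- player_id=8: no matching b row.
- player_id=NULL: no matching b row.
- plus 4 unmatched b row(s), each kept with NULL a columns.
After projecting and ordering:
b.player_id | a.player_id | a.team
1 | NULL | NULL
1 | NULL | NULL
1 | NULL | NULL
2 | 2 | RF
NULL | NULL | NULL

(1, NULL, NULL); (1, NULL, NULL); (1, NULL, NULL); (2, 2, RF); (NULL, NULL, NULL)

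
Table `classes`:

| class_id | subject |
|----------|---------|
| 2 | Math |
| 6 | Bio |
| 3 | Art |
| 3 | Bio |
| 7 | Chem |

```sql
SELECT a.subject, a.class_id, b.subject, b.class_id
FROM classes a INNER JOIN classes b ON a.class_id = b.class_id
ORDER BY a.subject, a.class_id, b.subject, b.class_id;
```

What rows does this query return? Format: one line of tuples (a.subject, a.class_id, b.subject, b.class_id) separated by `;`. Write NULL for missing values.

INNER JOIN keeps only pairs where the ON condition holds.
Matching on a.class_id = b.class_id.
- a (class_id=2) pairs with 1 row(s) of b.
- a (class_id=6) pairs with 1 row(s) of b.
- a (class_id=3) pairs with 2 row(s) of b.
- a (class_id=3) pairs with 2 row(s) of b.
- a (class_id=7) pairs with 1 row(s) of b.
After projecting and ordering:
a.subject | a.class_id | b.subject | b.class_id
Art | 3 | Art | 3
Art | 3 | Bio | 3
Bio | 3 | Art | 3
Bio | 3 | Bio | 3
Bio | 6 | Bio | 6
Chem | 7 | Chem | 7
Math | 2 | Math | 2

(Art, 3, Art, 3); (Art, 3, Bio, 3); (Bio, 3, Art, 3); (Bio, 3, Bio, 3); (Bio, 6, Bio, 6); (Chem, 7, Chem, 7); (Math, 2, Math, 2)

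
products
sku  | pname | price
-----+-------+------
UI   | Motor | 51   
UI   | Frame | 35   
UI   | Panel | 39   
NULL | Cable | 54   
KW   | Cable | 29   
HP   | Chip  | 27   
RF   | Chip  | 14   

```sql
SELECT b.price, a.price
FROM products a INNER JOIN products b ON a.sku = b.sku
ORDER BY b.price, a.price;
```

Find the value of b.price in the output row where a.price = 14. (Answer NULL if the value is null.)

14

INNER JOIN keeps only pairs where the ON condition holds.
Matching on a.sku = b.sku. A NULL in a compared column never satisfies the condition.
- sku=UI: 3 matching b row(s), so 3 row(s) emitted.
- sku=UI: 3 matching b row(s), so 3 row(s) emitted.
- sku=UI: 3 matching b row(s), so 3 row(s) emitted.
- sku=NULL: no matching b row, dropped.
- sku=KW: 1 matching b row(s), so 1 row(s) emitted.
- sku=HP: 1 matching b row(s), so 1 row(s) emitted.
- sku=RF: 1 matching b row(s), so 1 row(s) emitted.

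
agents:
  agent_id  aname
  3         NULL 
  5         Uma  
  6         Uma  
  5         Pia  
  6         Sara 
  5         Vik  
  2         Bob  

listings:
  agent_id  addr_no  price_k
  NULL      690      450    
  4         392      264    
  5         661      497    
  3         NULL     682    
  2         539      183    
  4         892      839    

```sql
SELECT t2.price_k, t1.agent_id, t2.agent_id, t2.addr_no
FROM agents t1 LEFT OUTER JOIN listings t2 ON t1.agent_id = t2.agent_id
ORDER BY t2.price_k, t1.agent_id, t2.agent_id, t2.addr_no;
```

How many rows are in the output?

LEFT JOIN keeps every row from `agents`; unmatched rows get NULL for `listings`'s columns.
Matching on t1.agent_id = t2.agent_id. A NULL in a compared column never satisfies the condition.
Matched pairs: 5; unmatched t1 rows kept: 2.
Total: 5 matched + 2 padded = 7 rows.

7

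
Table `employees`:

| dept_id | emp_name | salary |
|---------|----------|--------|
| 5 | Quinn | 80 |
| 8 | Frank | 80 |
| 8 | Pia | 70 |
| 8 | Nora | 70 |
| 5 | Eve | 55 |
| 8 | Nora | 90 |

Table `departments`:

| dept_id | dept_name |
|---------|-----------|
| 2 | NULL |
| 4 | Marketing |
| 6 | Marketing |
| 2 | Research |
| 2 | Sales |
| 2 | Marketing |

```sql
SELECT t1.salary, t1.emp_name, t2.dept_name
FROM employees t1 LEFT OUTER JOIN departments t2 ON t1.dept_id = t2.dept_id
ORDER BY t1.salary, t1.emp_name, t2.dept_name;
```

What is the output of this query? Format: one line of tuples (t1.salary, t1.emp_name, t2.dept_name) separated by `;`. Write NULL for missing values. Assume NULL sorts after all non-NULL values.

(55, Eve, NULL); (70, Nora, NULL); (70, Pia, NULL); (80, Frank, NULL); (80, Quinn, NULL); (90, Nora, NULL)

LEFT JOIN keeps every row from `employees`; unmatched rows get NULL for `departments`'s columns.
Matching on t1.dept_id = t2.dept_id.
Matched pairs: 0; unmatched t1 rows kept: 6.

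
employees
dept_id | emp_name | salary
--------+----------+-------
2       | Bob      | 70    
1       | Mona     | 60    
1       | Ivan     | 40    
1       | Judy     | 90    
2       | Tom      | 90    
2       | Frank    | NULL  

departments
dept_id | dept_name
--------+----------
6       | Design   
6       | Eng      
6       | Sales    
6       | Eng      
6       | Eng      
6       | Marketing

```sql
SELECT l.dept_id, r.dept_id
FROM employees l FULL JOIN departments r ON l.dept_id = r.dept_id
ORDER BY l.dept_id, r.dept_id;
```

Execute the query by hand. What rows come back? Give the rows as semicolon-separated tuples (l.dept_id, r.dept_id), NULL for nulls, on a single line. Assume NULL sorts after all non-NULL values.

(1, NULL); (1, NULL); (1, NULL); (2, NULL); (2, NULL); (2, NULL); (NULL, 6); (NULL, 6); (NULL, 6); (NULL, 6); (NULL, 6); (NULL, 6)

FULL OUTER JOIN keeps every row from both sides; unmatched rows get NULL for the other side's columns.
Matching on l.dept_id = r.dept_id.
- l (dept_id=2) has no partner → padded with NULL.
- l (dept_id=1) has no partner → padded with NULL.
- l (dept_id=1) has no partner → padded with NULL.
- l (dept_id=1) has no partner → padded with NULL.
- l (dept_id=2) has no partner → padded with NULL.
- l (dept_id=2) has no partner → padded with NULL.
- plus 6 unmatched r row(s), each kept with NULL l columns.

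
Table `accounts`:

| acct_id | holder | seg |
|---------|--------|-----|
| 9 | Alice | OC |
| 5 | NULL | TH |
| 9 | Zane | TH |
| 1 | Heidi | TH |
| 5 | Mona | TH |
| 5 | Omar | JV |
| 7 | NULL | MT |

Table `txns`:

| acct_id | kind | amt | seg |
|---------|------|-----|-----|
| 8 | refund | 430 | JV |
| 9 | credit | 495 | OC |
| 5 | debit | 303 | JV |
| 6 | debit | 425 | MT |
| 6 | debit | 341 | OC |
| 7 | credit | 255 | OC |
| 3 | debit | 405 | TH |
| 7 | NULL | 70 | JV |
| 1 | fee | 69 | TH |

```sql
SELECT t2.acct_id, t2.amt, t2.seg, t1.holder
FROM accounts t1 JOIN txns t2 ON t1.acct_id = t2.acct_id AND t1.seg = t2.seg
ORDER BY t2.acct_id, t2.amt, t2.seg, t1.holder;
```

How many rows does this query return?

3

INNER JOIN keeps only pairs where the ON condition holds.
Matching on t1.acct_id = t2.acct_id AND t1.seg = t2.seg.
Matched pairs: 3.
Total: 3 rows.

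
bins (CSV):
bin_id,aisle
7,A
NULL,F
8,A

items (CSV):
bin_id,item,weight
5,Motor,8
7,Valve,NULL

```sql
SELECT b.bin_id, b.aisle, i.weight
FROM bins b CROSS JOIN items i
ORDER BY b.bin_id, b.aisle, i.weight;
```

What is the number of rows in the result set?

CROSS JOIN pairs every row of `bins` with every row of `items`: 3 × 2 = 6 rows.

6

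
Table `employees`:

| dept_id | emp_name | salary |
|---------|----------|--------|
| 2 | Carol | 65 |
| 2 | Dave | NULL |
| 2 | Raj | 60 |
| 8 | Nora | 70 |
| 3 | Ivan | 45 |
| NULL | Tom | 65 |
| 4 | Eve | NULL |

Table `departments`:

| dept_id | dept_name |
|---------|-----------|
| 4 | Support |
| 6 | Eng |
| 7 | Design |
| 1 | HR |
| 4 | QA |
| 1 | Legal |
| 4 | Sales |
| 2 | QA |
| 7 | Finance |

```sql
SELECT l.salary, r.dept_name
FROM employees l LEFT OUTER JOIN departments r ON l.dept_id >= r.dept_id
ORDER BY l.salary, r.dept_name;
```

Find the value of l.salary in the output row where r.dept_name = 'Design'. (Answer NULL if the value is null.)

70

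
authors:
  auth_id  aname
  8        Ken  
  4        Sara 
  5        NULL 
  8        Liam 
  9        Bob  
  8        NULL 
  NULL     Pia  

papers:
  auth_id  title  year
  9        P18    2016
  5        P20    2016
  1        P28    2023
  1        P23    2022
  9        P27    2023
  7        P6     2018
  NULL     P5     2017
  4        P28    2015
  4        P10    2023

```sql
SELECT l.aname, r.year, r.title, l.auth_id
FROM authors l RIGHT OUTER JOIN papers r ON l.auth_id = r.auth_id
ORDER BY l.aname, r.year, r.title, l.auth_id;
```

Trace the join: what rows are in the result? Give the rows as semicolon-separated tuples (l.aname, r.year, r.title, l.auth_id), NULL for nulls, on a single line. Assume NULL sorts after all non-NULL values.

(Bob, 2016, P18, 9); (Bob, 2023, P27, 9); (Sara, 2015, P28, 4); (Sara, 2023, P10, 4); (NULL, 2016, P20, 5); (NULL, 2017, P5, NULL); (NULL, 2018, P6, NULL); (NULL, 2022, P23, NULL); (NULL, 2023, P28, NULL)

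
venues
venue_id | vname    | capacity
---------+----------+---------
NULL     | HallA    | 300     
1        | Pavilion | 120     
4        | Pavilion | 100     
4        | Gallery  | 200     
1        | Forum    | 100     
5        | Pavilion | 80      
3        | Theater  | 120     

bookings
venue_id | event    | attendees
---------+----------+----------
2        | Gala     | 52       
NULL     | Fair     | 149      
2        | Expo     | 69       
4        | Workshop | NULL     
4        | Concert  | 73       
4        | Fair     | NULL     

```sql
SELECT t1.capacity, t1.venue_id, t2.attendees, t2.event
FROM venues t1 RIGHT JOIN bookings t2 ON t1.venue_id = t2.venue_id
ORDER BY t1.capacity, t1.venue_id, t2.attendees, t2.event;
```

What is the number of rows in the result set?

RIGHT JOIN keeps every row from `bookings`; unmatched rows get NULL for `venues`'s columns.
Matching on t1.venue_id = t2.venue_id. A NULL in a compared column never satisfies the condition.
Matched pairs: 6; unmatched t2 rows kept: 3.
Total: 6 matched + 3 padded = 9 rows.

9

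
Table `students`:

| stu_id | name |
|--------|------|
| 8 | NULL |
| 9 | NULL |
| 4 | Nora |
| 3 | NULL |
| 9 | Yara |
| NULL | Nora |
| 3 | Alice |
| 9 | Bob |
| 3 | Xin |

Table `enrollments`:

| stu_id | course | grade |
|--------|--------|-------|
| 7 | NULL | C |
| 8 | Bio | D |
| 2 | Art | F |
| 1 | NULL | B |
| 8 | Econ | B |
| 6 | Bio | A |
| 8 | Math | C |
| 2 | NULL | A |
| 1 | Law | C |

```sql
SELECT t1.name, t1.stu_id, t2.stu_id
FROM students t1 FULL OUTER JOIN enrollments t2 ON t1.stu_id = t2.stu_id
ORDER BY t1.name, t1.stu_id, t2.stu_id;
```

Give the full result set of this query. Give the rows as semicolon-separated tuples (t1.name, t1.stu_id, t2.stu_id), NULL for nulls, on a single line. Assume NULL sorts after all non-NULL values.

FULL OUTER JOIN keeps every row from both sides; unmatched rows get NULL for the other side's columns.
Matching on t1.stu_id = t2.stu_id. A NULL in a compared column never satisfies the condition.
- stu_id=8: 3 matching t2 row(s), so 3 row(s) emitted.
- stu_id=9: no t2 row matches, row kept with t2 columns NULL.
- stu_id=4: no t2 row matches, row kept with t2 columns NULL.
- stu_id=3: no t2 row matches, row kept with t2 columns NULL.
- stu_id=9: no t2 row matches, row kept with t2 columns NULL.
- stu_id=NULL: no t2 row matches, row kept with t2 columns NULL.
- stu_id=3: no t2 row matches, row kept with t2 columns NULL.
- stu_id=9: no t2 row matches, row kept with t2 columns NULL.
- stu_id=3: no t2 row matches, row kept with t2 columns NULL.
- 6 t2 row(s) had no t1 match → kept, t1 columns NULL.

(Alice, 3, NULL); (Bob, 9, NULL); (Nora, 4, NULL); (Nora, NULL, NULL); (Xin, 3, NULL); (Yara, 9, NULL); (NULL, 3, NULL); (NULL, 8, 8); (NULL, 8, 8); (NULL, 8, 8); (NULL, 9, NULL); (NULL, NULL, 1); (NULL, NULL, 1); (NULL, NULL, 2); (NULL, NULL, 2); (NULL, NULL, 6); (NULL, NULL, 7)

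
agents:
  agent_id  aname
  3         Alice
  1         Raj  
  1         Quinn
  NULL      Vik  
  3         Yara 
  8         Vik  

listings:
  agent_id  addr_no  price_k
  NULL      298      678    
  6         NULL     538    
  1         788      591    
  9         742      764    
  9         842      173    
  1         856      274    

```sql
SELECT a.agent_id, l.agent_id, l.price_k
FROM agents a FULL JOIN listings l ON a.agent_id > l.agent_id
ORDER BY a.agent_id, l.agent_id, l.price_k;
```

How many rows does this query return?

FULL OUTER JOIN keeps every row from both sides; unmatched rows get NULL for the other side's columns.
Matching on a.agent_id > l.agent_id. A NULL in a compared column never satisfies the condition.
Matched pairs: 7; unmatched a rows kept: 3; unmatched l rows kept: 3.
Total: 7 matched + 6 padded = 13 rows.

13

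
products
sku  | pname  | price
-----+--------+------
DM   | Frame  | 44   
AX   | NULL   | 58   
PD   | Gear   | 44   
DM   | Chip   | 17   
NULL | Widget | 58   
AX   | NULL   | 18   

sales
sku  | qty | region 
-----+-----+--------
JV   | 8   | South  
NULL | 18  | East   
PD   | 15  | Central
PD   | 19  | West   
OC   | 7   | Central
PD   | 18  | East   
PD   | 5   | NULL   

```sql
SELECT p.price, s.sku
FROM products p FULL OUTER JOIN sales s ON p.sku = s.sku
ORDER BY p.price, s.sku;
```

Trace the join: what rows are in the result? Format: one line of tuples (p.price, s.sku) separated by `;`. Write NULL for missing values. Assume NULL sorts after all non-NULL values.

(17, NULL); (18, NULL); (44, PD); (44, PD); (44, PD); (44, PD); (44, NULL); (58, NULL); (58, NULL); (NULL, JV); (NULL, OC); (NULL, NULL)

FULL OUTER JOIN keeps every row from both sides; unmatched rows get NULL for the other side's columns.
Matching on p.sku = s.sku. A NULL in a compared column never satisfies the condition.
- p (sku=DM) has no partner → padded with NULL.
- p (sku=AX) has no partner → padded with NULL.
- p (sku=PD) pairs with 4 row(s) of s.
- p (sku=DM) has no partner → padded with NULL.
- p (sku=NULL) has no partner → padded with NULL.
- p (sku=AX) has no partner → padded with NULL.
- 3 s row(s) had no p match → kept, p columns NULL.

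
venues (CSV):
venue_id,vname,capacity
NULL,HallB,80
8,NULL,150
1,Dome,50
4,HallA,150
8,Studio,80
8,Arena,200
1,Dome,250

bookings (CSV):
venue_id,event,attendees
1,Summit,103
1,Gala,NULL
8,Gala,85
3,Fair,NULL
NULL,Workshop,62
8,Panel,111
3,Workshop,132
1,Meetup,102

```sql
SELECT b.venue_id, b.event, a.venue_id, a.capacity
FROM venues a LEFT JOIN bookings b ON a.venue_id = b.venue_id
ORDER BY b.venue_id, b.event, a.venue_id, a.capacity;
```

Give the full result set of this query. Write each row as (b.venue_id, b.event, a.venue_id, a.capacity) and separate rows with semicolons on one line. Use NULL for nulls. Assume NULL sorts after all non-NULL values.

(1, Gala, 1, 50); (1, Gala, 1, 250); (1, Meetup, 1, 50); (1, Meetup, 1, 250); (1, Summit, 1, 50); (1, Summit, 1, 250); (8, Gala, 8, 80); (8, Gala, 8, 150); (8, Gala, 8, 200); (8, Panel, 8, 80); (8, Panel, 8, 150); (8, Panel, 8, 200); (NULL, NULL, 4, 150); (NULL, NULL, NULL, 80)

LEFT JOIN keeps every row from `venues`; unmatched rows get NULL for `bookings`'s columns.
Matching on a.venue_id = b.venue_id. A NULL in a compared column never satisfies the condition.
- a[0] venue_id=NULL → no match; kept with NULLs on the b side.
- a[1] venue_id=8 → 2 match(es) in b → 2 row(s).
- a[2] venue_id=1 → 3 match(es) in b → 3 row(s).
- a[3] venue_id=4 → no match; kept with NULLs on the b side.
- a[4] venue_id=8 → 2 match(es) in b → 2 row(s).
- a[5] venue_id=8 → 2 match(es) in b → 2 row(s).
- a[6] venue_id=1 → 3 match(es) in b → 3 row(s).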